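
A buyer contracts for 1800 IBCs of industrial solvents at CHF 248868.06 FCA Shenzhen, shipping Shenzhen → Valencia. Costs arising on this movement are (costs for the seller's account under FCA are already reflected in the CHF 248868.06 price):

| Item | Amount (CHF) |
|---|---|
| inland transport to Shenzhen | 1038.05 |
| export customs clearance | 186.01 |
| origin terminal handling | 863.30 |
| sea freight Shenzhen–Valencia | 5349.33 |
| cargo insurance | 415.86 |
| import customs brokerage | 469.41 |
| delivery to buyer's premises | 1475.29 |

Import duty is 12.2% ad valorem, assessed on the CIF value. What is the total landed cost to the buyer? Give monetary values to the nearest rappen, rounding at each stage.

Total landed cost: CHF 288611.83

FCA: the seller delivers export-cleared goods to the carrier; the buyer bears costs from that point.
Already in the invoice (seller's account under FCA): inland to port, export clearance — exclude.
CIF value = FCA price + origin terminal + freight + insurance = 248868.06 + 863.30 + 5349.33 + 415.86 = 255496.55
Import duty = 255496.55 × 12.2% = 31170.58
Buyer bears: origin terminal 863.30 + freight 5349.33 + insurance 415.86 + brokerage 469.41 + delivery 1475.29 + duty 31170.58 = 39743.77
Landed cost = invoice 248868.06 + 39743.77 = 288611.83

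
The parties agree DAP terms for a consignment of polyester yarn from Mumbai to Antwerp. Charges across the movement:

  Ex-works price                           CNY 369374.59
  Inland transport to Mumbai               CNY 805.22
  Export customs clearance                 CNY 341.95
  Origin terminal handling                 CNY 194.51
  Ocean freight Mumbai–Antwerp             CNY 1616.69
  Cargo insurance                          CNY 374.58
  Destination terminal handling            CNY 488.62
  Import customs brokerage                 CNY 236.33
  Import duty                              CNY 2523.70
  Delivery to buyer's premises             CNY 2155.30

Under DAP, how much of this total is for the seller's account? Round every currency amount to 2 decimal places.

Seller's account: CNY 375351.46

DAP: the seller bears all costs to the named destination except import duty and clearance.
Seller's account: goods 369374.59 + inland to port 805.22 + export clearance 341.95 + origin terminal 194.51 + freight 1616.69 + insurance 374.58 + destination terminal 488.62 + delivery 2155.30 = 375351.46
Buyer's account: brokerage 236.33 + duty 2523.70 = 2760.03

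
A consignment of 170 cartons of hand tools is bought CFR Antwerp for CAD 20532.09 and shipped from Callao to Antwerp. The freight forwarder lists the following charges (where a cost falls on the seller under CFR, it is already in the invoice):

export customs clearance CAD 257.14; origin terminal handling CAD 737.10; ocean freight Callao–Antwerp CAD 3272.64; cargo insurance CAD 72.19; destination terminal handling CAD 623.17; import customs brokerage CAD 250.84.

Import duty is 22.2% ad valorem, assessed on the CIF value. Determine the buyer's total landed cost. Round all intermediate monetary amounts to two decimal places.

Total landed cost: CAD 26052.44

CFR: the seller pays costs through ocean freight to the destination port, but not insurance.
Already in the invoice (seller's account under CFR): export clearance, origin terminal, freight — exclude.
CIF value = CFR price + insurance = 20532.09 + 72.19 = 20604.28
Import duty = 20604.28 × 22.2% = 4574.15
Buyer bears: insurance 72.19 + destination terminal 623.17 + brokerage 250.84 + duty 4574.15 = 5520.35
Landed cost = invoice 20532.09 + 5520.35 = 26052.44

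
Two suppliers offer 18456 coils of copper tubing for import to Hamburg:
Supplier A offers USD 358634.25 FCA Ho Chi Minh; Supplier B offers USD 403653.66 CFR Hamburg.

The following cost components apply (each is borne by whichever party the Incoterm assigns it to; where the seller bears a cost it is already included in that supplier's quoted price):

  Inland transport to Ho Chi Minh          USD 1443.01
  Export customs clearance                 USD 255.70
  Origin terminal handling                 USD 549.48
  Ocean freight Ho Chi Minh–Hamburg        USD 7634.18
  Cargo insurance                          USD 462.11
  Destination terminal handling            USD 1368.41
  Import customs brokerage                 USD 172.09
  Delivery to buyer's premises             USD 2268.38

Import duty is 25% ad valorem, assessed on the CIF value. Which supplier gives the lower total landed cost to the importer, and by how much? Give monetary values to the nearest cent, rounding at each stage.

Supplier A (FCA):
CIF value = FCA price + origin terminal + freight + insurance = 358634.25 + 549.48 + 7634.18 + 462.11 = 367280.02
Import duty = 367280.02 × 25% = 91820.01
Buyer bears (A): 549.48 + 7634.18 + 462.11 + 1368.41 + 172.09 + 2268.38 = 12454.65
Landed cost (A) = invoice 358634.25 + 12454.65 + duty 91820.01 = 462908.91
Supplier B (CFR):
CIF value = CFR price + insurance = 403653.66 + 462.11 = 404115.77
Import duty = 404115.77 × 25% = 101028.94
Buyer bears (B): 462.11 + 1368.41 + 172.09 + 2268.38 = 4270.99
Landed cost (B) = invoice 403653.66 + 4270.99 + duty 101028.94 = 508953.59
Difference = |462908.91 − 508953.59| = 46044.68

Supplier A is cheaper by USD 46044.68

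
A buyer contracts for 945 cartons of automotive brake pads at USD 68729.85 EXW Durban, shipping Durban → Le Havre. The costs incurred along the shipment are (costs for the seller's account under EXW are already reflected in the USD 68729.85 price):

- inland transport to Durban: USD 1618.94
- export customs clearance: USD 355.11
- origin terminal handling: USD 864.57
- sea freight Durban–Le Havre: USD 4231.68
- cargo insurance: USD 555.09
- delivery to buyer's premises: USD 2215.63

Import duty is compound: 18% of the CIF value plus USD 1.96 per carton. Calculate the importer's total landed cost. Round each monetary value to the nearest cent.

EXW: the seller makes goods available at their premises; the buyer bears all onward costs.
CIF value = EXW price + inland to port + export clearance + origin terminal + freight + insurance = 68729.85 + 1618.94 + 355.11 + 864.57 + 4231.68 + 555.09 = 76355.24
Ad valorem component: 76355.24 × 18% = 13743.94
Specific component: 945 × 1.96 = 1852.20
Import duty = 13743.94 + 1852.20 = 15596.14
Buyer bears: inland to port 1618.94 + export clearance 355.11 + origin terminal 864.57 + freight 4231.68 + insurance 555.09 + delivery 2215.63 + duty 15596.14 = 25437.16
Landed cost = invoice 68729.85 + 25437.16 = 94167.01

Total landed cost: USD 94167.01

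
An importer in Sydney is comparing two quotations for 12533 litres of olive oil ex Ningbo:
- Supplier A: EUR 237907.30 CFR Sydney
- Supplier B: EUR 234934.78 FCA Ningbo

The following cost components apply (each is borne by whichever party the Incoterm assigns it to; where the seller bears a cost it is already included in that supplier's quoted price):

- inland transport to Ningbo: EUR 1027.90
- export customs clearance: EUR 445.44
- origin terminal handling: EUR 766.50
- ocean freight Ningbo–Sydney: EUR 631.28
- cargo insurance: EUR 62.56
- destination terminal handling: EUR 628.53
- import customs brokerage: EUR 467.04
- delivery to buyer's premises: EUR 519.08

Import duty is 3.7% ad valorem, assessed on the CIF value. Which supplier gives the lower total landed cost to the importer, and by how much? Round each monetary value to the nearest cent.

Supplier B is cheaper by EUR 1633.00

Supplier A (CFR):
CIF value = CFR price + insurance = 237907.30 + 62.56 = 237969.86
Import duty = 237969.86 × 3.7% = 8804.88
Buyer bears (A): 62.56 + 628.53 + 467.04 + 519.08 = 1677.21
Landed cost (A) = invoice 237907.30 + 1677.21 + duty 8804.88 = 248389.39
Supplier B (FCA):
CIF value = FCA price + origin terminal + freight + insurance = 234934.78 + 766.50 + 631.28 + 62.56 = 236395.12
Import duty = 236395.12 × 3.7% = 8746.62
Buyer bears (B): 766.50 + 631.28 + 62.56 + 628.53 + 467.04 + 519.08 = 3074.99
Landed cost (B) = invoice 234934.78 + 3074.99 + duty 8746.62 = 246756.39
Difference = |248389.39 − 246756.39| = 1633.00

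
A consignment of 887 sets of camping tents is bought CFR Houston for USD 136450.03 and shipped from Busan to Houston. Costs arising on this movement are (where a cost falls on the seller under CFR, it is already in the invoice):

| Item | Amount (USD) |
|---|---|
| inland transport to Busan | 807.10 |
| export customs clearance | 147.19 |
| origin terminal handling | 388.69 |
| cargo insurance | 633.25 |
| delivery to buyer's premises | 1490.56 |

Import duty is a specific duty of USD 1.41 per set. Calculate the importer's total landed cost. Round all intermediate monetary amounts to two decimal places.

CFR: the seller pays costs through ocean freight to the destination port, but not insurance.
Already in the invoice (seller's account under CFR): inland to port, export clearance, origin terminal — exclude.
CIF value = CFR price + insurance = 136450.03 + 633.25 = 137083.28
Import duty = 887 × 1.41 = 1250.67
Buyer bears: insurance 633.25 + delivery 1490.56 + duty 1250.67 = 3374.48
Landed cost = invoice 136450.03 + 3374.48 = 139824.51

Total landed cost: USD 139824.51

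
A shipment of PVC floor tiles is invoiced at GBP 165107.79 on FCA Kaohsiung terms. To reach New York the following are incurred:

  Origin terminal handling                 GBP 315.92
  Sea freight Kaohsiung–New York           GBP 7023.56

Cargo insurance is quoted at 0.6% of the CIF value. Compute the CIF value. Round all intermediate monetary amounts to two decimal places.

CIF value: GBP 173488.20

Let C be the CIF value. C = FCA price + pre-shipment costs + freight + 0.6% × C
C − 0.6% × C = 165107.79 + 315.92 + 7023.56
0.994 × C = 172447.27
C = 172447.27 / 0.994 = 173488.20
Insurance premium = 0.6% × 173488.20 = 1040.93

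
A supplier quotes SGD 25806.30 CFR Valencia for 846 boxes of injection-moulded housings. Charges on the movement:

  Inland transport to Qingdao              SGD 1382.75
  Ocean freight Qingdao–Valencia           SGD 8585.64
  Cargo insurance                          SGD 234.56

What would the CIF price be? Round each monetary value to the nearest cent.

Not relevant to the conversion: freight, inland to port — on the seller under both CFR and CIF; already in the CFR price and stays in the CIF price.
From CFR to CIF, the seller additionally bears: insurance.
CIF price = 25806.30 + 234.56 = 26040.86

CIF price: SGD 26040.86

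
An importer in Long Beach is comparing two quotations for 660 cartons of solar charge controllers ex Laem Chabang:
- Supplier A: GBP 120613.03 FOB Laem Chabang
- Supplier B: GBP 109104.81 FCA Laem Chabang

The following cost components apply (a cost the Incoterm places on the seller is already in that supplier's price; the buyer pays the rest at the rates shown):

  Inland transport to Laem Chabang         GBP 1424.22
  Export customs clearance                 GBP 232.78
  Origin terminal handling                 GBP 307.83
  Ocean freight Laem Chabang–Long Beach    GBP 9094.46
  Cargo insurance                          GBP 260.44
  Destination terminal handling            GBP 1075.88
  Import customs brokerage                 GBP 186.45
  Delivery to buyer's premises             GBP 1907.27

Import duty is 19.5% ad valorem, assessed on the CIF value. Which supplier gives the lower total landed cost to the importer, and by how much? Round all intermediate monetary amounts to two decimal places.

Supplier A (FOB):
CIF value = FOB price + freight + insurance = 120613.03 + 9094.46 + 260.44 = 129967.93
Import duty = 129967.93 × 19.5% = 25343.75
Buyer bears (A): 9094.46 + 260.44 + 1075.88 + 186.45 + 1907.27 = 12524.50
Landed cost (A) = invoice 120613.03 + 12524.50 + duty 25343.75 = 158481.28
Supplier B (FCA):
CIF value = FCA price + origin terminal + freight + insurance = 109104.81 + 307.83 + 9094.46 + 260.44 = 118767.54
Import duty = 118767.54 × 19.5% = 23159.67
Buyer bears (B): 307.83 + 9094.46 + 260.44 + 1075.88 + 186.45 + 1907.27 = 12832.33
Landed cost (B) = invoice 109104.81 + 12832.33 + duty 23159.67 = 145096.81
Difference = |158481.28 − 145096.81| = 13384.47

Supplier B is cheaper by GBP 13384.47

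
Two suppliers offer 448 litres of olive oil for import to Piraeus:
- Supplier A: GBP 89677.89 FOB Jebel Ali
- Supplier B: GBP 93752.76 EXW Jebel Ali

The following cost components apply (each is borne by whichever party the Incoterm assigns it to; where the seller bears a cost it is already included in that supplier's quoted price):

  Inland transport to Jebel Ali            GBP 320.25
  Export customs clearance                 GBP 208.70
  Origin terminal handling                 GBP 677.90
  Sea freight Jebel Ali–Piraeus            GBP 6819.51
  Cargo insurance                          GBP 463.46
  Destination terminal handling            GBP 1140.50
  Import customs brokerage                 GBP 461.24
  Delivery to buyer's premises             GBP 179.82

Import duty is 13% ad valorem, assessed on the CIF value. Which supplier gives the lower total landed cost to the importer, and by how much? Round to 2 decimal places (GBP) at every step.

Supplier A (FOB):
CIF value = FOB price + freight + insurance = 89677.89 + 6819.51 + 463.46 = 96960.86
Import duty = 96960.86 × 13% = 12604.91
Buyer bears (A): 6819.51 + 463.46 + 1140.50 + 461.24 + 179.82 = 9064.53
Landed cost (A) = invoice 89677.89 + 9064.53 + duty 12604.91 = 111347.33
Supplier B (EXW):
CIF value = EXW price + inland to port + export clearance + origin terminal + freight + insurance = 93752.76 + 320.25 + 208.70 + 677.90 + 6819.51 + 463.46 = 102242.58
Import duty = 102242.58 × 13% = 13291.54
Buyer bears (B): 320.25 + 208.70 + 677.90 + 6819.51 + 463.46 + 1140.50 + 461.24 + 179.82 = 10271.38
Landed cost (B) = invoice 93752.76 + 10271.38 + duty 13291.54 = 117315.68
Difference = |111347.33 − 117315.68| = 5968.35

Supplier A is cheaper by GBP 5968.35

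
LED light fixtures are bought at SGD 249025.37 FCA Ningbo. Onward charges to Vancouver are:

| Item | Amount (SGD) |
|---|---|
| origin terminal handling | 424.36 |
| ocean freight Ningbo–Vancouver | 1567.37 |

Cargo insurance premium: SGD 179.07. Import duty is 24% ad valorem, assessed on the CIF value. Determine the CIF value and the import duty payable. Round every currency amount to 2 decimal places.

CIF = FCA price + pre-shipment costs + freight + insurance
CIF = 249025.37 + 424.36 + 1567.37 + 179.07 = 251196.17
Import duty = 251196.17 × 24% = 60287.08

CIF value: SGD 251196.17; import duty: SGD 60287.08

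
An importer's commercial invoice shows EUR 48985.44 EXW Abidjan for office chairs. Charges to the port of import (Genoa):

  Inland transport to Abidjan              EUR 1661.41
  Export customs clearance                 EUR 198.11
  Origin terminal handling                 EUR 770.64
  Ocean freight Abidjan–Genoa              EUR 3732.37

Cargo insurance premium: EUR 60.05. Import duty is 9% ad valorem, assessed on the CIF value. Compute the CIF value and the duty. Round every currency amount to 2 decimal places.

CIF value: EUR 55408.02; import duty: EUR 4986.72

CIF = EXW price + pre-shipment costs + freight + insurance
CIF = 48985.44 + 1661.41 + 198.11 + 770.64 + 3732.37 + 60.05 = 55408.02
Import duty = 55408.02 × 9% = 4986.72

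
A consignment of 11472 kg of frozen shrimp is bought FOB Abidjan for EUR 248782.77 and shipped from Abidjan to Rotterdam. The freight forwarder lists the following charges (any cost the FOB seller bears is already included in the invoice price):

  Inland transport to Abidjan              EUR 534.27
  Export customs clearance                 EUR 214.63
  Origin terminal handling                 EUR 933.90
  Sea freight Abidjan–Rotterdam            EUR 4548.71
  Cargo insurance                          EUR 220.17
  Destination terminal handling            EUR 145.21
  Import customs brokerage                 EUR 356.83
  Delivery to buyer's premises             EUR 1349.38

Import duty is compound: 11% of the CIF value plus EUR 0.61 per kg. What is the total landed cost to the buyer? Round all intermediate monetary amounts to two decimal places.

FOB: the seller bears costs until goods are on board at the origin port; the buyer bears freight, insurance and all costs thereafter.
Already in the invoice (seller's account under FOB): inland to port, export clearance, origin terminal — exclude.
CIF value = FOB price + freight + insurance = 248782.77 + 4548.71 + 220.17 = 253551.65
Ad valorem component: 253551.65 × 11% = 27890.68
Specific component: 11472 × 0.61 = 6997.92
Import duty = 27890.68 + 6997.92 = 34888.60
Buyer bears: freight 4548.71 + insurance 220.17 + destination terminal 145.21 + brokerage 356.83 + delivery 1349.38 + duty 34888.60 = 41508.90
Landed cost = invoice 248782.77 + 41508.90 = 290291.67

Total landed cost: EUR 290291.67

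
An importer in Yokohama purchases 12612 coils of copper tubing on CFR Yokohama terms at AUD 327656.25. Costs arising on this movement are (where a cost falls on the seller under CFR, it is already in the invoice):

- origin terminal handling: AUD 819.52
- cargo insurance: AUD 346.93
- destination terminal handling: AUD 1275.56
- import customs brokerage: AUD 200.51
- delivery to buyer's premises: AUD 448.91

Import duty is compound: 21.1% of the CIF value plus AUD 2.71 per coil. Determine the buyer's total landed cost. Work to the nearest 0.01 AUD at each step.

Total landed cost: AUD 433315.35

CFR: the seller pays costs through ocean freight to the destination port, but not insurance.
Already in the invoice (seller's account under CFR): origin terminal — exclude.
CIF value = CFR price + insurance = 327656.25 + 346.93 = 328003.18
Ad valorem component: 328003.18 × 21.1% = 69208.67
Specific component: 12612 × 2.71 = 34178.52
Import duty = 69208.67 + 34178.52 = 103387.19
Buyer bears: insurance 346.93 + destination terminal 1275.56 + brokerage 200.51 + delivery 448.91 + duty 103387.19 = 105659.10
Landed cost = invoice 327656.25 + 105659.10 = 433315.35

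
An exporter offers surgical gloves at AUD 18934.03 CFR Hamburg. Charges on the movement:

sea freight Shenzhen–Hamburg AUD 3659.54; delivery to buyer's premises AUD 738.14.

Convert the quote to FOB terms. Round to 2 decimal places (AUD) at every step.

FOB price: AUD 15274.49

Not relevant to the conversion: delivery — on the buyer under both terms; not part of either seller's price.
From CFR to FOB, the seller no longer bears: freight.
FOB price = 18934.03 − 3659.54 = 15274.49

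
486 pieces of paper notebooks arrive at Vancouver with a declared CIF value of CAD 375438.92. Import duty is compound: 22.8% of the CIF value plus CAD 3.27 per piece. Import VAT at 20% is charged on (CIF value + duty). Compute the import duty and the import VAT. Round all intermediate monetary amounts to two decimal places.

Import duty: CAD 87189.29; import VAT: CAD 92525.64

Ad valorem component: 375438.92 × 22.8% = 85600.07
Specific component: 486 × 3.27 = 1589.22
Import duty = 85600.07 + 1589.22 = 87189.29
VAT base = CIF + duty = 375438.92 + 87189.29 = 462628.21
Import VAT = 462628.21 × 20% = 92525.64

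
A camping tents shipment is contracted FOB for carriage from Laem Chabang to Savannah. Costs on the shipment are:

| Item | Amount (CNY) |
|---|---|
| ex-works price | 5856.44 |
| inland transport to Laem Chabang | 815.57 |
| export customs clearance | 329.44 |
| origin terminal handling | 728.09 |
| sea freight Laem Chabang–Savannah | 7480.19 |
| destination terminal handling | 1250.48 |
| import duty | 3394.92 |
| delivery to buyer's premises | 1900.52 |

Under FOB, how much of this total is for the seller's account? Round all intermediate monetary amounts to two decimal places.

FOB: the seller bears costs until goods are on board at the origin port; the buyer bears freight, insurance and all costs thereafter.
Seller's account: goods 5856.44 + inland to port 815.57 + export clearance 329.44 + origin terminal 728.09 = 7729.54
Buyer's account: freight 7480.19 + destination terminal 1250.48 + duty 3394.92 + delivery 1900.52 = 14026.11

Seller's account: CNY 7729.54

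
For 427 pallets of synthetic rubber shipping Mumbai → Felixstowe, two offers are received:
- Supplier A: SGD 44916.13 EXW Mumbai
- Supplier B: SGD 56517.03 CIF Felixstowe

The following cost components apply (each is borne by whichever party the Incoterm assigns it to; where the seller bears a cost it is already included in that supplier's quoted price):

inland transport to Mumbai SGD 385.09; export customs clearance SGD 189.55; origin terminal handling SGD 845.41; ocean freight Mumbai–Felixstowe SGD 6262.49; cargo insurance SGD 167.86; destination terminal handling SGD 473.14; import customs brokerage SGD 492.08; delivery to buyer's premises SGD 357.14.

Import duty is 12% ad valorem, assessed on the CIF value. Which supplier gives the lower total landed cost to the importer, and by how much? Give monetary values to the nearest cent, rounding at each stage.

Supplier A (EXW):
CIF value = EXW price + inland to port + export clearance + origin terminal + freight + insurance = 44916.13 + 385.09 + 189.55 + 845.41 + 6262.49 + 167.86 = 52766.53
Import duty = 52766.53 × 12% = 6331.98
Buyer bears (A): 385.09 + 189.55 + 845.41 + 6262.49 + 167.86 + 473.14 + 492.08 + 357.14 = 9172.76
Landed cost (A) = invoice 44916.13 + 9172.76 + duty 6331.98 = 60420.87
Supplier B (CIF):
The CIF price already equals the CIF value: 56517.03
Import duty = 56517.03 × 12% = 6782.04
Buyer bears (B): 473.14 + 492.08 + 357.14 = 1322.36
Landed cost (B) = invoice 56517.03 + 1322.36 + duty 6782.04 = 64621.43
Difference = |60420.87 − 64621.43| = 4200.56

Supplier A is cheaper by SGD 4200.56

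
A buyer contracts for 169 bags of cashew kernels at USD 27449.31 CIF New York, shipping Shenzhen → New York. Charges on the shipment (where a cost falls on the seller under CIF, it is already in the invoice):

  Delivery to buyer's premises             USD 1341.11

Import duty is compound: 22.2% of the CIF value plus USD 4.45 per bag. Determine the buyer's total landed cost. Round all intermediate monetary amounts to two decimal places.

CIF: the seller pays costs through ocean freight and marine insurance to the destination port.
The CIF price already equals the CIF value: 27449.31
Ad valorem component: 27449.31 × 22.2% = 6093.75
Specific component: 169 × 4.45 = 752.05
Import duty = 6093.75 + 752.05 = 6845.80
Buyer bears: delivery 1341.11 + duty 6845.80 = 8186.91
Landed cost = invoice 27449.31 + 8186.91 = 35636.22

Total landed cost: USD 35636.22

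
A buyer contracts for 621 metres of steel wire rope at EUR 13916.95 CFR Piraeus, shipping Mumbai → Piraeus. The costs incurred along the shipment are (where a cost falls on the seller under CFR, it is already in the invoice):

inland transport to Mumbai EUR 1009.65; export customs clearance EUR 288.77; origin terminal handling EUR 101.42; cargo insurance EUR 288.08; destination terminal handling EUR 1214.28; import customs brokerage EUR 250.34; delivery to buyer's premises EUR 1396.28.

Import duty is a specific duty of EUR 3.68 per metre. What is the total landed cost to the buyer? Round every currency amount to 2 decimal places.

CFR: the seller pays costs through ocean freight to the destination port, but not insurance.
Already in the invoice (seller's account under CFR): inland to port, export clearance, origin terminal — exclude.
CIF value = CFR price + insurance = 13916.95 + 288.08 = 14205.03
Import duty = 621 × 3.68 = 2285.28
Buyer bears: insurance 288.08 + destination terminal 1214.28 + brokerage 250.34 + delivery 1396.28 + duty 2285.28 = 5434.26
Landed cost = invoice 13916.95 + 5434.26 = 19351.21

Total landed cost: EUR 19351.21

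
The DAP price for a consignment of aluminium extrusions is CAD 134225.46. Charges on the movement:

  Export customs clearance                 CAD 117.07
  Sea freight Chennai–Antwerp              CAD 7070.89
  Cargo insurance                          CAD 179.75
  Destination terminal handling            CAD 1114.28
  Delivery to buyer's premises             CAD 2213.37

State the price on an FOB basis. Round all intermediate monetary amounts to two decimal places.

FOB price: CAD 123647.17

Not relevant to the conversion: export clearance — on the seller under both DAP and FOB; already in the DAP price and stays in the FOB price.
From DAP to FOB, the seller no longer bears: freight, insurance, destination terminal, delivery.
FOB price = 134225.46 − 7070.89 − 179.75 − 1114.28 − 2213.37 = 123647.17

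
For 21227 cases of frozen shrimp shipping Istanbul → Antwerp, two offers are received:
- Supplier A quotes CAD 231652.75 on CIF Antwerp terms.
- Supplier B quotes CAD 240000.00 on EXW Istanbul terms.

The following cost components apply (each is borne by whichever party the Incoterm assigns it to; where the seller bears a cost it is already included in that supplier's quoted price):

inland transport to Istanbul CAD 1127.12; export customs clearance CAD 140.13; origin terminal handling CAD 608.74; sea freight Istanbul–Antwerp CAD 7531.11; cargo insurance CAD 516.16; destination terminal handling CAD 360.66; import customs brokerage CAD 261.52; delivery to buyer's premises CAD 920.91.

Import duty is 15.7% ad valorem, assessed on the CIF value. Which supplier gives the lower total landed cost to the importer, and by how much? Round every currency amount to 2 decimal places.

Supplier A is cheaper by CAD 21138.98

Supplier A (CIF):
The CIF price already equals the CIF value: 231652.75
Import duty = 231652.75 × 15.7% = 36369.48
Buyer bears (A): 360.66 + 261.52 + 920.91 = 1543.09
Landed cost (A) = invoice 231652.75 + 1543.09 + duty 36369.48 = 269565.32
Supplier B (EXW):
CIF value = EXW price + inland to port + export clearance + origin terminal + freight + insurance = 240000.00 + 1127.12 + 140.13 + 608.74 + 7531.11 + 516.16 = 249923.26
Import duty = 249923.26 × 15.7% = 39237.95
Buyer bears (B): 1127.12 + 140.13 + 608.74 + 7531.11 + 516.16 + 360.66 + 261.52 + 920.91 = 11466.35
Landed cost (B) = invoice 240000.00 + 11466.35 + duty 39237.95 = 290704.30
Difference = |269565.32 − 290704.30| = 21138.98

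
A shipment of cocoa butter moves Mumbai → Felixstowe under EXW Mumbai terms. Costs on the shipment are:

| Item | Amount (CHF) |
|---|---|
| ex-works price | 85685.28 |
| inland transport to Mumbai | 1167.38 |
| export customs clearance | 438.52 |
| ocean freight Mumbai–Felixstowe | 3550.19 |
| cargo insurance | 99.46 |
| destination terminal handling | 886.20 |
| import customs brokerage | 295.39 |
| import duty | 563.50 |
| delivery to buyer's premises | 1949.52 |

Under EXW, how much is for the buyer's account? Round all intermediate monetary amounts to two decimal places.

Buyer's account: CHF 8950.16

EXW: the seller makes goods available at their premises; the buyer bears all onward costs.
Seller's account: goods 85685.28 = 85685.28
Buyer's account: inland to port 1167.38 + export clearance 438.52 + freight 3550.19 + insurance 99.46 + destination terminal 886.20 + brokerage 295.39 + duty 563.50 + delivery 1949.52 = 8950.16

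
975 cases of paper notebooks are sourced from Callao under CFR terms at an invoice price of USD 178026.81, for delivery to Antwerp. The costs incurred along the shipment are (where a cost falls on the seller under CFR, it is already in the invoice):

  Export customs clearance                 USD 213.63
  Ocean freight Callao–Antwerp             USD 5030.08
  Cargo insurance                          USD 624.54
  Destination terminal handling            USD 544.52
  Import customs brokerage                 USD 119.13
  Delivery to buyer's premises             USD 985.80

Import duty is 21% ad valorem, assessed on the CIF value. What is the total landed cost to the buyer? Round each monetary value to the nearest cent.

CFR: the seller pays costs through ocean freight to the destination port, but not insurance.
Already in the invoice (seller's account under CFR): export clearance, freight — exclude.
CIF value = CFR price + insurance = 178026.81 + 624.54 = 178651.35
Import duty = 178651.35 × 21% = 37516.78
Buyer bears: insurance 624.54 + destination terminal 544.52 + brokerage 119.13 + delivery 985.80 + duty 37516.78 = 39790.77
Landed cost = invoice 178026.81 + 39790.77 = 217817.58

Total landed cost: USD 217817.58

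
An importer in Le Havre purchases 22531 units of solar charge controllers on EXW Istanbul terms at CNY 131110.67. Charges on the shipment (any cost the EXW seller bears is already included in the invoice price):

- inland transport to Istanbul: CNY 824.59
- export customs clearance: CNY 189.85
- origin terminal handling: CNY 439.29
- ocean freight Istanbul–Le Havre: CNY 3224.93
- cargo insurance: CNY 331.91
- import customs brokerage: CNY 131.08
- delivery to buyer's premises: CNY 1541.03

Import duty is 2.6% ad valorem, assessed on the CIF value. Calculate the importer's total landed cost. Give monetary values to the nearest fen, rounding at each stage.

Total landed cost: CNY 141332.50

EXW: the seller makes goods available at their premises; the buyer bears all onward costs.
CIF value = EXW price + inland to port + export clearance + origin terminal + freight + insurance = 131110.67 + 824.59 + 189.85 + 439.29 + 3224.93 + 331.91 = 136121.24
Import duty = 136121.24 × 2.6% = 3539.15
Buyer bears: inland to port 824.59 + export clearance 189.85 + origin terminal 439.29 + freight 3224.93 + insurance 331.91 + brokerage 131.08 + delivery 1541.03 + duty 3539.15 = 10221.83
Landed cost = invoice 131110.67 + 10221.83 = 141332.50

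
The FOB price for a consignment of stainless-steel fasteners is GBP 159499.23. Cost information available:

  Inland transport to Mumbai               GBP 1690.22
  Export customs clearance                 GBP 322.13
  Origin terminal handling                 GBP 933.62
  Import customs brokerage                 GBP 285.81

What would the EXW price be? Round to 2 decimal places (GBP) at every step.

EXW price: GBP 156553.26

Not relevant to the conversion: brokerage — on the buyer under both terms; not part of either seller's price.
From FOB to EXW, the seller no longer bears: inland to port, export clearance, origin terminal.
EXW price = 159499.23 − 1690.22 − 322.13 − 933.62 = 156553.26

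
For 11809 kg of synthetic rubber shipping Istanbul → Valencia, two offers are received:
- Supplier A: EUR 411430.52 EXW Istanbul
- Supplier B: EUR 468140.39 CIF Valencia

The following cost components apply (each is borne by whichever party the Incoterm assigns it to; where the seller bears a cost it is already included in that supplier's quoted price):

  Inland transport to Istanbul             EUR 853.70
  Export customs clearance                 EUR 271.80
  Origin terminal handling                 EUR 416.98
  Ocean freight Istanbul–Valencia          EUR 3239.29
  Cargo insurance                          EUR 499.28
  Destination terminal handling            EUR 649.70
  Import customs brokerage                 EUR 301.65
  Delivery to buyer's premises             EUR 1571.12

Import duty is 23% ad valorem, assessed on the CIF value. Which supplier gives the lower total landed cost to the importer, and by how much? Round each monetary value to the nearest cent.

Supplier A is cheaper by EUR 63257.45

Supplier A (EXW):
CIF value = EXW price + inland to port + export clearance + origin terminal + freight + insurance = 411430.52 + 853.70 + 271.80 + 416.98 + 3239.29 + 499.28 = 416711.57
Import duty = 416711.57 × 23% = 95843.66
Buyer bears (A): 853.70 + 271.80 + 416.98 + 3239.29 + 499.28 + 649.70 + 301.65 + 1571.12 = 7803.52
Landed cost (A) = invoice 411430.52 + 7803.52 + duty 95843.66 = 515077.70
Supplier B (CIF):
The CIF price already equals the CIF value: 468140.39
Import duty = 468140.39 × 23% = 107672.29
Buyer bears (B): 649.70 + 301.65 + 1571.12 = 2522.47
Landed cost (B) = invoice 468140.39 + 2522.47 + duty 107672.29 = 578335.15
Difference = |515077.70 − 578335.15| = 63257.45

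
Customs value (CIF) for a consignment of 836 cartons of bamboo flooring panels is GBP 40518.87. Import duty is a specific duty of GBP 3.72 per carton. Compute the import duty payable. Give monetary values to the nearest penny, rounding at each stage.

Import duty: GBP 3109.92

Import duty = 836 × 3.72 = 3109.92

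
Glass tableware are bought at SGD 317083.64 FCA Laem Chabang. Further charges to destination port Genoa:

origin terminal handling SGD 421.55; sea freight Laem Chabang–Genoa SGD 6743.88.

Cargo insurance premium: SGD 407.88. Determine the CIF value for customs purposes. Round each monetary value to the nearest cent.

CIF value: SGD 324656.95

CIF = FCA price + pre-shipment costs + freight + insurance
CIF = 317083.64 + 421.55 + 6743.88 + 407.88 = 324656.95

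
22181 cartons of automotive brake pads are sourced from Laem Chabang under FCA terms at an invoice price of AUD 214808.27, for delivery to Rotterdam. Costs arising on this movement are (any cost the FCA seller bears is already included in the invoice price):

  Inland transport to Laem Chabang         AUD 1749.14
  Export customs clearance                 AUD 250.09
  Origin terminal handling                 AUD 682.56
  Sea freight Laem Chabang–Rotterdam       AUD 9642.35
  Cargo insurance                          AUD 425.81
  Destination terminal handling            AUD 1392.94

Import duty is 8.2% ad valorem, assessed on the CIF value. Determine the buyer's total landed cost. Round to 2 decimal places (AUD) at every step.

FCA: the seller delivers export-cleared goods to the carrier; the buyer bears costs from that point.
Already in the invoice (seller's account under FCA): inland to port, export clearance — exclude.
CIF value = FCA price + origin terminal + freight + insurance = 214808.27 + 682.56 + 9642.35 + 425.81 = 225558.99
Import duty = 225558.99 × 8.2% = 18495.84
Buyer bears: origin terminal 682.56 + freight 9642.35 + insurance 425.81 + destination terminal 1392.94 + duty 18495.84 = 30639.50
Landed cost = invoice 214808.27 + 30639.50 = 245447.77

Total landed cost: AUD 245447.77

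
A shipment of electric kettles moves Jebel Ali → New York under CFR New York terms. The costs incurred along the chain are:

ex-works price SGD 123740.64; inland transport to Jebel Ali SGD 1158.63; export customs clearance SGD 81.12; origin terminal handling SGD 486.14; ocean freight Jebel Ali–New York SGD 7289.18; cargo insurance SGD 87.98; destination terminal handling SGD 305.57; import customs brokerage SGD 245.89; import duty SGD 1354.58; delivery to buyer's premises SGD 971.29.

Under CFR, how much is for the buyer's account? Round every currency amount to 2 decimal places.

Buyer's account: SGD 2965.31

CFR: the seller pays costs through ocean freight to the destination port, but not insurance.
Seller's account: goods 123740.64 + inland to port 1158.63 + export clearance 81.12 + origin terminal 486.14 + freight 7289.18 = 132755.71
Buyer's account: insurance 87.98 + destination terminal 305.57 + brokerage 245.89 + duty 1354.58 + delivery 971.29 = 2965.31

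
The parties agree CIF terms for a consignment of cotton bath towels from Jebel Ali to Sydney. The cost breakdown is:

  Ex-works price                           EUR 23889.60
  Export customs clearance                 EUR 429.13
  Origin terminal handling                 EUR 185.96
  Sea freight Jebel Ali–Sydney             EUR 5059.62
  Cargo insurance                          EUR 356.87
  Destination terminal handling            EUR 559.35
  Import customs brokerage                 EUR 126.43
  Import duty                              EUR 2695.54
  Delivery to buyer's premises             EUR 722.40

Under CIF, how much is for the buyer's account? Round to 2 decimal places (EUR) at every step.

CIF: the seller pays costs through ocean freight and marine insurance to the destination port.
Seller's account: goods 23889.60 + export clearance 429.13 + origin terminal 185.96 + freight 5059.62 + insurance 356.87 = 29921.18
Buyer's account: destination terminal 559.35 + brokerage 126.43 + duty 2695.54 + delivery 722.40 = 4103.72

Buyer's account: EUR 4103.72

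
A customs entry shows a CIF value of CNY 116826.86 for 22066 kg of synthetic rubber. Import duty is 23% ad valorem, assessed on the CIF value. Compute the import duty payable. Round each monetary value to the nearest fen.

Import duty: CNY 26870.18

Import duty = 116826.86 × 23% = 26870.18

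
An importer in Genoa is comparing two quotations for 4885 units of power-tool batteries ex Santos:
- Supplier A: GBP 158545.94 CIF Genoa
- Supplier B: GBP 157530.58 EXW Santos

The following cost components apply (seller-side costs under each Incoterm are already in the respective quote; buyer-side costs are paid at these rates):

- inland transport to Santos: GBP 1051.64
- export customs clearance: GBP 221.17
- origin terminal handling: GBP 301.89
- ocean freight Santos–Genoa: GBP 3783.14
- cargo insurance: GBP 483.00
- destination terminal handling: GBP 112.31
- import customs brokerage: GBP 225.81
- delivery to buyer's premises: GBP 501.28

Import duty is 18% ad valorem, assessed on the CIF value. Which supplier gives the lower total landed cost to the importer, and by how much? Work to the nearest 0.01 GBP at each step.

Supplier A (CIF):
The CIF price already equals the CIF value: 158545.94
Import duty = 158545.94 × 18% = 28538.27
Buyer bears (A): 112.31 + 225.81 + 501.28 = 839.40
Landed cost (A) = invoice 158545.94 + 839.40 + duty 28538.27 = 187923.61
Supplier B (EXW):
CIF value = EXW price + inland to port + export clearance + origin terminal + freight + insurance = 157530.58 + 1051.64 + 221.17 + 301.89 + 3783.14 + 483.00 = 163371.42
Import duty = 163371.42 × 18% = 29406.86
Buyer bears (B): 1051.64 + 221.17 + 301.89 + 3783.14 + 483.00 + 112.31 + 225.81 + 501.28 = 6680.24
Landed cost (B) = invoice 157530.58 + 6680.24 + duty 29406.86 = 193617.68
Difference = |187923.61 − 193617.68| = 5694.07

Supplier A is cheaper by GBP 5694.07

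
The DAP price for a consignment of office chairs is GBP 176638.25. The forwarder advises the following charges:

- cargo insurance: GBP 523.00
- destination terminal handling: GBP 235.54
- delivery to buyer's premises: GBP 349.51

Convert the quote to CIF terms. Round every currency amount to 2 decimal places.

Not relevant to the conversion: insurance — on the seller under both DAP and CIF; already in the DAP price and stays in the CIF price.
From DAP to CIF, the seller no longer bears: destination terminal, delivery.
CIF price = 176638.25 − 235.54 − 349.51 = 176053.20

CIF price: GBP 176053.20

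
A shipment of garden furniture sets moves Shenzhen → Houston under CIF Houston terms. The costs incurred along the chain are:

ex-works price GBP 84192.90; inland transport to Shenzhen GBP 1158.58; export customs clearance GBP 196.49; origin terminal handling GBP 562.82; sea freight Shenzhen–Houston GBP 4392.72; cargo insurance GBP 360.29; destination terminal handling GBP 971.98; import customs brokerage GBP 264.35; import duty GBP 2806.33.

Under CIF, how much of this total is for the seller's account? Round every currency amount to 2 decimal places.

CIF: the seller pays costs through ocean freight and marine insurance to the destination port.
Seller's account: goods 84192.90 + inland to port 1158.58 + export clearance 196.49 + origin terminal 562.82 + freight 4392.72 + insurance 360.29 = 90863.80
Buyer's account: destination terminal 971.98 + brokerage 264.35 + duty 2806.33 = 4042.66

Seller's account: GBP 90863.80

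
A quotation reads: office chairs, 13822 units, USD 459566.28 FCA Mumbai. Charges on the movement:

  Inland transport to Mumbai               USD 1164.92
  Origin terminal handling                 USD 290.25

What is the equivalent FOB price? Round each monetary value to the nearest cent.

FOB price: USD 459856.53

Not relevant to the conversion: inland to port — on the seller under both FCA and FOB; already in the FCA price and stays in the FOB price.
From FCA to FOB, the seller additionally bears: origin terminal.
FOB price = 459566.28 + 290.25 = 459856.53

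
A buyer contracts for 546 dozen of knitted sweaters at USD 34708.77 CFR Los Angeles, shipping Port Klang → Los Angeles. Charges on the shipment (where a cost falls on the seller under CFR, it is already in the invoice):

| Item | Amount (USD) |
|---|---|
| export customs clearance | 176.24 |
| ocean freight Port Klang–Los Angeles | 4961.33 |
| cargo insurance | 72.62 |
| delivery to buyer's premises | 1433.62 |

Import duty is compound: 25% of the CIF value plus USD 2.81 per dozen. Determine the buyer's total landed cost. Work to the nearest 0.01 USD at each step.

CFR: the seller pays costs through ocean freight to the destination port, but not insurance.
Already in the invoice (seller's account under CFR): export clearance, freight — exclude.
CIF value = CFR price + insurance = 34708.77 + 72.62 = 34781.39
Ad valorem component: 34781.39 × 25% = 8695.35
Specific component: 546 × 2.81 = 1534.26
Import duty = 8695.35 + 1534.26 = 10229.61
Buyer bears: insurance 72.62 + delivery 1433.62 + duty 10229.61 = 11735.85
Landed cost = invoice 34708.77 + 11735.85 = 46444.62

Total landed cost: USD 46444.62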